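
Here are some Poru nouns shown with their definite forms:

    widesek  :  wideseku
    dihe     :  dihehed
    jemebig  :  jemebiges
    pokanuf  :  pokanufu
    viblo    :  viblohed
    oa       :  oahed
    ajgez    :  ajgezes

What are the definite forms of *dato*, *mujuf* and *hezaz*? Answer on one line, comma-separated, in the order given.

datohed, mujufu, hezazes

The suffix is conditioned by the final sound: -u when the stem ends in a voiceless consonant (*widesek*, *pokanuf*); -es when the stem ends in a voiced consonant (*jemebig*, *ajgez*); -hed when the stem ends in a vowel (*dihe*, *viblo*, *oa*).
*dato* — final sound /o/ (a vowel) → -hed → *datohed*.
The final sound of *mujuf* is /f/, which is a voiceless consonant, so the suffix is -u, giving *mujufu*.
Since the final sound of *hezaz* is /z/ (a voiced consonant), it takes -es, giving *hezazes*.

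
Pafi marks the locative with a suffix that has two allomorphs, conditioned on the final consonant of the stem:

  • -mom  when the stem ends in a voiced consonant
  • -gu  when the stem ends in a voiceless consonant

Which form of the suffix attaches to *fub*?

-mom

*fub*: final consonant = /b/, voiced → -mom.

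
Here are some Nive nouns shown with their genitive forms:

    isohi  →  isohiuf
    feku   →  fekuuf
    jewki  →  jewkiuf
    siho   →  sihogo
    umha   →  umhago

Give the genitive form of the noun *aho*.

ahogo

Looking at the last vowel of each stem: -uf when the last vowel of the stem is a high vowel (*isohi*, *feku*, *jewki*); -go when the last vowel of the stem is a non-high vowel (*siho*, *umha*).
The last vowel of *aho* is /o/, which is a non-high vowel, so the suffix is -go, giving *ahogo*.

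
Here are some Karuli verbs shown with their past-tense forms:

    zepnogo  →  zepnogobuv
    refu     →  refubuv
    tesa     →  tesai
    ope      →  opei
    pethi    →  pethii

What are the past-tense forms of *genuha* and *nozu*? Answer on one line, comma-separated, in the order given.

genuhai, nozubuv

The alternation tracks the last vowel of the stem — -buv when the last vowel of the stem is a rounded vowel (*zepnogo*, *refu*); -i when the last vowel of the stem is an unrounded vowel (*tesa*, *ope*, *pethi*).
*genuha*: last vowel = /a/, an unrounded vowel → -i → *genuhai*.
Since the last vowel of *nozu* is /u/ (a rounded vowel), it takes -buv, giving *nozubuv*.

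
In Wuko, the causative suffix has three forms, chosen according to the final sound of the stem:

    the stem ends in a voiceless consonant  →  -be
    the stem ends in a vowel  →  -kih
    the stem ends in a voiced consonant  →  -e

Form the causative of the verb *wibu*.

The final sound of *wibu* is /u/, which is a vowel, so the suffix is -kih, giving *wibukih*.

wibukih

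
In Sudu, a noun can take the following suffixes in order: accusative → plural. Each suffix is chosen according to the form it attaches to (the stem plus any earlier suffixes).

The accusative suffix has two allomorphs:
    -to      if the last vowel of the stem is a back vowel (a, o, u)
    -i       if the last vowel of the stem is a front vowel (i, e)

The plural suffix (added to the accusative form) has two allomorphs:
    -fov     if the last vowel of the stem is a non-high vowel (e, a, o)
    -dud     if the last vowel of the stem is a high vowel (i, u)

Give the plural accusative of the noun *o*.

otofov

The last vowel of *o* is /o/, which is a back vowel, so the accusative suffix is -to, giving *oto*.
The last vowel of the accusative form *oto* is /o/, which is a non-high vowel, so the plural suffix is -fov, giving *otofov*.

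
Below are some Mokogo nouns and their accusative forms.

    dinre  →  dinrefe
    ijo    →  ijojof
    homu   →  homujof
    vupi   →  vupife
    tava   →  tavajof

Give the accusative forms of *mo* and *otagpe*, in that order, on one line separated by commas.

The alternation tracks the last vowel of the stem — -fe when the last vowel of the stem is a front vowel (*dinre*, *vupi*); -jof when the last vowel of the stem is a back vowel (*ijo*, *homu*, *tava*).
*mo*: last vowel = /o/, a back vowel → -jof → *mojof*.
The last vowel of *otagpe* is /e/, which is a front vowel, so the suffix is -fe, giving *otagpefe*.

mojof, otagpefe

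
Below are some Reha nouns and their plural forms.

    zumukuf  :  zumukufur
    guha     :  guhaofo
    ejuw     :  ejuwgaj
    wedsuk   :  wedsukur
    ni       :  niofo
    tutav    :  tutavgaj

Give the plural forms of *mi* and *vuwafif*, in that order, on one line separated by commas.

The suffix is conditioned by the final sound: -ur when the stem ends in a voiceless consonant (*zumukuf*, *wedsuk*); -gaj when the stem ends in a voiced consonant (*ejuw*, *tutav*); -ofo when the stem ends in a vowel (*guha*, *ni*).
*mi* — final sound /i/ (a vowel) → -ofo → *miofo*.
Since the final sound of *vuwafif* is /f/ (a voiceless consonant), it takes -ur, giving *vuwafifur*.

miofo, vuwafifur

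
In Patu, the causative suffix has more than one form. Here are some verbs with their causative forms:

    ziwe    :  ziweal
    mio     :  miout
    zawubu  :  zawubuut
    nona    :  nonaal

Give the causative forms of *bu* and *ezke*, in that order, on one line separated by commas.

buut, ezkeal

Looking at the last vowel of each stem: -ut when the last vowel of the stem is a rounded vowel (*mio*, *zawubu*); -al when the last vowel of the stem is an unrounded vowel (*ziwe*, *nona*).
*bu*: last vowel = /u/, a rounded vowel → -ut → *buut*.
*ezke* — last vowel /e/ (an unrounded vowel) → -al → *ezkeal*.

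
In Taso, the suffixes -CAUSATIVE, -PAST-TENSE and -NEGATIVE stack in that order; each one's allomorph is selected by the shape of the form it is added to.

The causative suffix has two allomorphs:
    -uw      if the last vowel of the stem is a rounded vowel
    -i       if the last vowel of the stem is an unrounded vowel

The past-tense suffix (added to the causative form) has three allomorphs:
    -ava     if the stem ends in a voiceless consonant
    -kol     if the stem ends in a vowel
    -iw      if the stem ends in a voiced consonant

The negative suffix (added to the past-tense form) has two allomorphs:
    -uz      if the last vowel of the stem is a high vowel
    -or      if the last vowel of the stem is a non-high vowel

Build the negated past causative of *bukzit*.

bukzitikolor

Since the last vowel of *bukzit* is /i/ (an unrounded vowel), it takes -i, giving *bukziti*.
The final sound of the causative form *bukziti* is /i/, which is a vowel, so the past-tense suffix is -kol, giving *bukzitikol*.
The last vowel of the past-tense form *bukzitikol* is /o/, which is a non-high vowel, so the negative suffix is -or, giving *bukzitikolor*.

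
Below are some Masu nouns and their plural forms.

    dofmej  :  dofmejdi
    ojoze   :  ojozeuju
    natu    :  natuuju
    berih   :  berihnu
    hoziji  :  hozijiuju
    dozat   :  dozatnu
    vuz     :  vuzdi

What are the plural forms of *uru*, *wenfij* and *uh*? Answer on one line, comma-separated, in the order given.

The suffix is conditioned by the final sound: -nu when the stem ends in a voiceless consonant (*berih*, *dozat*); -di when the stem ends in a voiced consonant (*dofmej*, *vuz*); -uju when the stem ends in a vowel (*ojoze*, *natu*, *hoziji*).
The final sound of *uru* is /u/, which is a vowel, so the suffix is -uju, giving *uruuju*.
Since the final sound of *wenfij* is /j/ (a voiced consonant), it takes -di, giving *wenfijdi*.
Since the final sound of *uh* is /h/ (a voiceless consonant), it takes -nu, giving *uhnu*.

uruuju, wenfijdi, uhnu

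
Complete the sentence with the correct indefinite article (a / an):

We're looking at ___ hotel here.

The indefinite article is chosen by the initial *sound* of the following word, not its spelling.
*hotel* begins with the sound /h/ (h is pronounced) — a consonant sound.
So the article is *a*: We're looking at a hotel here.

a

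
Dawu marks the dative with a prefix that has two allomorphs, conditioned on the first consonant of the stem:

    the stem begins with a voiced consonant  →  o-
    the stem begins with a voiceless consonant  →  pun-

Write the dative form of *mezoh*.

omezoh

Since the first consonant of *mezoh* is /m/ (voiced), it takes o-, giving *omezoh*.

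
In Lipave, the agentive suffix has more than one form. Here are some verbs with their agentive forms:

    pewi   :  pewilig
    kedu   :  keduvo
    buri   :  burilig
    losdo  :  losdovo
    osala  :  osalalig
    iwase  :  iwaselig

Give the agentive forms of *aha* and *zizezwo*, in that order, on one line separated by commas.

Looking at the last vowel of each stem: -vo when the last vowel of the stem is a rounded vowel (*kedu*, *losdo*); -lig when the last vowel of the stem is an unrounded vowel (*pewi*, *buri*, *osala*, *iwase*).
*aha*: last vowel = /a/, an unrounded vowel → -lig → *ahalig*.
*zizezwo*: last vowel = /o/, a rounded vowel → -vo → *zizezwovo*.

ahalig, zizezwovo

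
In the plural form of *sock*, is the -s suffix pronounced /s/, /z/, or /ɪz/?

The stem *sock* ends in a voiceless non-sibilant consonant.
The plural suffix surfaces as /ɪz/ after sibilants, /s/ after other voiceless consonants, and /z/ after other voiced sounds.
So the plural -s on *sock* is pronounced /s/.

/s/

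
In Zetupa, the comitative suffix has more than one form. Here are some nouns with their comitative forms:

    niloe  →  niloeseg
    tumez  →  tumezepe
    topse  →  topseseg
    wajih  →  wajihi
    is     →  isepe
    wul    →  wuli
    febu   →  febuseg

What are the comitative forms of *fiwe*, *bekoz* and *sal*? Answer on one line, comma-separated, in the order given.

The suffix is conditioned by the final sound: -epe when the stem ends in a sibilant (*tumez*, *is*); -i when the stem ends in a non-sibilant consonant (*wajih*, *wul*); -seg when the stem ends in a vowel (*niloe*, *topse*, *febu*).
*fiwe*: final sound = /e/, a vowel → -seg → *fiweseg*.
The final sound of *bekoz* is /z/, which is a sibilant, so the suffix is -epe, giving *bekozepe*.
Since the final sound of *sal* is /l/ (a non-sibilant consonant), it takes -i, giving *sali*.

fiweseg, bekozepe, sali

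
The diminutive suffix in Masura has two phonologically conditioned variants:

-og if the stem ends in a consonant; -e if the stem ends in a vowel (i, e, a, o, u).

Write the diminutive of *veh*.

*veh*: final sound = /h/, a consonant → -og → *vehog*.

vehog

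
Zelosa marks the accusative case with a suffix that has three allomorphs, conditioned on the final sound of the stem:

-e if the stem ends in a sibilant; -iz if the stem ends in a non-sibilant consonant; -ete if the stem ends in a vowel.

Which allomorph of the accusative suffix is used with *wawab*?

Since the final sound of *wawab* is /b/ (a non-sibilant consonant), it takes -iz.

-iz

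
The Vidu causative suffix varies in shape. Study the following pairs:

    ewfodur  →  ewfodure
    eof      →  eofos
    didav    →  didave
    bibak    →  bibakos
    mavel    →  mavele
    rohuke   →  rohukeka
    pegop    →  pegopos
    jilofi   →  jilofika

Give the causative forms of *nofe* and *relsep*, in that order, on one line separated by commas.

nofeka, relsepos

The alternation tracks the final sound of the stem — -os when the stem ends in a voiceless consonant (*eof*, *bibak*, *pegop*); -e when the stem ends in a voiced consonant (*ewfodur*, *didav*, *mavel*); -ka when the stem ends in a vowel (*rohuke*, *jilofi*).
*nofe*: final sound = /e/, a vowel → -ka → *nofeka*.
*relsep*: final sound = /p/, a voiceless consonant → -os → *relsepos*.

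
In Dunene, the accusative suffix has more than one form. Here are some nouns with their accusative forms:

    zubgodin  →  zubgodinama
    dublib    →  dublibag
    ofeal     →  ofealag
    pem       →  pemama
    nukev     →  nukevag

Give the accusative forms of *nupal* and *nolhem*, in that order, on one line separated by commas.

Looking at the final consonant of each stem: -ama when the stem ends in a nasal (*zubgodin*, *pem*); -ag when the stem ends in a non-nasal consonant (*dublib*, *ofeal*, *nukev*).
The final consonant of *nupal* is /l/, which is non-nasal, so the suffix is -ag, giving *nupalag*.
Since the final consonant of *nolhem* is /m/ (a nasal), it takes -ama, giving *nolhemama*.

nupalag, nolhemama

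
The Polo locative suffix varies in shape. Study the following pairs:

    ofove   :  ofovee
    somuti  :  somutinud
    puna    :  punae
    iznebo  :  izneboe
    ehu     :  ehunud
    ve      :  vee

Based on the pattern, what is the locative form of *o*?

The alternation tracks the last vowel of the stem — -nud when the last vowel of the stem is a high vowel (*somuti*, *ehu*); -e when the last vowel of the stem is a non-high vowel (*ofove*, *puna*, *iznebo*, *ve*).
The last vowel of *o* is /o/, which is a non-high vowel, so the suffix is -e, giving *oe*.

oe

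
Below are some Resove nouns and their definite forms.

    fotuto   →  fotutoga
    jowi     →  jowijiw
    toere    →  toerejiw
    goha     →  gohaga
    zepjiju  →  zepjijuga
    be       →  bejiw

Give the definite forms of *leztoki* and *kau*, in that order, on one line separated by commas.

The pattern is front/back vowel harmony: -jiw when the last vowel of the stem is a front vowel (*jowi*, *toere*, *be*); -ga when the last vowel of the stem is a back vowel (*fotuto*, *goha*, *zepjiju*).
*leztoki* — last vowel /i/ (a front vowel) → -jiw → *leztokijiw*.
Since the last vowel of *kau* is /u/ (a back vowel), it takes -ga, giving *kauga*.

leztokijiw, kauga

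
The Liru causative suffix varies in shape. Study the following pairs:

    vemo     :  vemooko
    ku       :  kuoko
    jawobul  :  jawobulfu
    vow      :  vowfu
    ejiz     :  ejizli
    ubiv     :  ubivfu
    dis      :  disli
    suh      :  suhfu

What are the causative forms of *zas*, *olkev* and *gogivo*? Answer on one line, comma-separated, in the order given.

zasli, olkevfu, gogivooko

The alternation tracks the final sound of the stem — -li when the stem ends in a sibilant (*ejiz*, *dis*); -fu when the stem ends in a non-sibilant consonant (*jawobul*, *vow*, *ubiv*, *suh*); -oko when the stem ends in a vowel (*vemo*, *ku*).
*zas* — final sound /s/ (a sibilant) → -li → *zasli*.
*olkev* — final sound /v/ (a non-sibilant consonant) → -fu → *olkevfu*.
The final sound of *gogivo* is /o/, which is a vowel, so the suffix is -oko, giving *gogivooko*.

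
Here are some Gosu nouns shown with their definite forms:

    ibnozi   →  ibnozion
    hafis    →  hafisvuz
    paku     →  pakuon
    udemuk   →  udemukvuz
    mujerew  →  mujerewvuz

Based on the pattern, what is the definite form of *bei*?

Looking at the final sound of each stem: -vuz when the stem ends in a consonant (*hafis*, *udemuk*, *mujerew*); -on when the stem ends in a vowel (*ibnozi*, *paku*).
*bei* — final sound /i/ (a vowel) → -on → *beion*.

beion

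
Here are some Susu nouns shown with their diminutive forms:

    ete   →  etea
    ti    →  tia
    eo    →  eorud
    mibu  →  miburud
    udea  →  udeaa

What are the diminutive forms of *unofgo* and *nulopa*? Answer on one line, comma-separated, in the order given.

unofgorud, nulopaa

Looking at the last vowel of each stem: -rud when the last vowel of the stem is a rounded vowel (*eo*, *mibu*); -a when the last vowel of the stem is an unrounded vowel (*ete*, *ti*, *udea*).
*unofgo* — last vowel /o/ (a rounded vowel) → -rud → *unofgorud*.
Since the last vowel of *nulopa* is /a/ (an unrounded vowel), it takes -a, giving *nulopaa*.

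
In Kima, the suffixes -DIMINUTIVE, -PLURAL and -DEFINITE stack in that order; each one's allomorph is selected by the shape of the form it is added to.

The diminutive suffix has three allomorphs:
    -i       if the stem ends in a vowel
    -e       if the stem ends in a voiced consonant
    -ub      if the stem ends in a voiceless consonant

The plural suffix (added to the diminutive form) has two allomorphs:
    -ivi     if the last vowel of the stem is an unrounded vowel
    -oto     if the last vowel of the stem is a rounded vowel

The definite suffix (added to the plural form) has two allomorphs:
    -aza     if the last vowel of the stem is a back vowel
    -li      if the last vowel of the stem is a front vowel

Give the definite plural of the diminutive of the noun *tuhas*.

The final sound of *tuhas* is /s/, which is a voiceless consonant, so the diminutive suffix is -ub, giving *tuhasub*.
Since the last vowel of the diminutive form *tuhasub* is /u/ (a rounded vowel), it takes -oto, giving *tuhasuboto*.
Since the last vowel of the plural form *tuhasuboto* is /o/ (a back vowel), it takes -aza, giving *tuhasubotoaza*.

tuhasubotoaza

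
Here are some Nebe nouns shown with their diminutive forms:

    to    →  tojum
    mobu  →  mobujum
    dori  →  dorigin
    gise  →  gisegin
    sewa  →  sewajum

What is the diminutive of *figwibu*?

figwibujum

The alternation tracks the last vowel of the stem — -gin when the last vowel of the stem is a front vowel (*dori*, *gise*); -jum when the last vowel of the stem is a back vowel (*to*, *mobu*, *sewa*).
*figwibu* — last vowel /u/ (a back vowel) → -jum → *figwibujum*.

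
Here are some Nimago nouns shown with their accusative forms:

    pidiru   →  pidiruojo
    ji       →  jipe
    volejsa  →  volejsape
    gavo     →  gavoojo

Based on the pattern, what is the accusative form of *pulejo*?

The alternation tracks the last vowel of the stem — -ojo when the last vowel of the stem is a rounded vowel (*pidiru*, *gavo*); -pe when the last vowel of the stem is an unrounded vowel (*ji*, *volejsa*).
Since the last vowel of *pulejo* is /o/ (a rounded vowel), it takes -ojo, giving *pulejoojo*.

pulejoojo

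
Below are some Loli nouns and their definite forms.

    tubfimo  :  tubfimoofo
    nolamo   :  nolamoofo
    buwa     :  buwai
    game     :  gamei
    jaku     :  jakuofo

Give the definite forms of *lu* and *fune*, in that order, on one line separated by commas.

luofo, funei

The suffix is conditioned by the last vowel: -ofo when the last vowel of the stem is a rounded vowel (*tubfimo*, *nolamo*, *jaku*); -i when the last vowel of the stem is an unrounded vowel (*buwa*, *game*).
*lu* — last vowel /u/ (a rounded vowel) → -ofo → *luofo*.
Since the last vowel of *fune* is /e/ (an unrounded vowel), it takes -i, giving *funei*.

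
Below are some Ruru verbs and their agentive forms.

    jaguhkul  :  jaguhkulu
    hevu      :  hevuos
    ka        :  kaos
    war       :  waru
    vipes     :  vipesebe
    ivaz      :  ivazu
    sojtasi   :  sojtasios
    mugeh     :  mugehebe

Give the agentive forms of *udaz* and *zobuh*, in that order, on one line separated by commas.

The pattern is voicing of the final sound: -ebe when the stem ends in a voiceless consonant (*vipes*, *mugeh*); -u when the stem ends in a voiced consonant (*jaguhkul*, *war*, *ivaz*); -os when the stem ends in a vowel (*hevu*, *ka*, *sojtasi*).
*udaz*: final sound = /z/, a voiced consonant → -u → *udazu*.
Since the final sound of *zobuh* is /h/ (a voiceless consonant), it takes -ebe, giving *zobuhebe*.

udazu, zobuhebe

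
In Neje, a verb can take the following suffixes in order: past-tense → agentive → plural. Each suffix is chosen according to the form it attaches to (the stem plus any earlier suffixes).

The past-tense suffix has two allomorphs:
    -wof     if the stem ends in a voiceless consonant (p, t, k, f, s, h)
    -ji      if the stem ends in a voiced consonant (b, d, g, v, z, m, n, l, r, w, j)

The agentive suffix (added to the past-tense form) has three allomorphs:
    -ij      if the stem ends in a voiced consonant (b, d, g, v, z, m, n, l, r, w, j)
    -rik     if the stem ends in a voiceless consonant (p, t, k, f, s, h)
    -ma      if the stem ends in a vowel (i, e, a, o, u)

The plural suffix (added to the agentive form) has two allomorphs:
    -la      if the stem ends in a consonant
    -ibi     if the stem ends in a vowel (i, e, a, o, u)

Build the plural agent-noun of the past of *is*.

*is*: final consonant = /s/, voiceless → -wof → *iswof*.
Since the final sound of the past-tense form *iswof* is /f/ (a voiceless consonant), it takes -rik, giving *iswofrik*.
The final sound of the agentive form *iswofrik* is /k/, which is a consonant, so the plural suffix is -la, giving *iswofrikla*.

iswofrikla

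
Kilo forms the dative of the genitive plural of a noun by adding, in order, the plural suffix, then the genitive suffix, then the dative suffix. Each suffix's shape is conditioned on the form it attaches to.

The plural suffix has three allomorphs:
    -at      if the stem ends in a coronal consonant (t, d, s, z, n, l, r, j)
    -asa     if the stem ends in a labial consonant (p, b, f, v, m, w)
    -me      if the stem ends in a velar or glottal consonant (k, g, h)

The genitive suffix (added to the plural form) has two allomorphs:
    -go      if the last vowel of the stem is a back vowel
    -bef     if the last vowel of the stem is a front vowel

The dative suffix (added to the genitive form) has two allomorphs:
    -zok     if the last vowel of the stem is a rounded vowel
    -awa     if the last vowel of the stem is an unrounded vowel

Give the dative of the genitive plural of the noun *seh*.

sehmebefawa

*seh* — final consonant /h/ (velar/glottal) → -me → *sehme*.
The plural form *sehme* — last vowel /e/ (a front vowel) → -bef → *sehmebef*.
The genitive form *sehmebef*: last vowel = /e/, an unrounded vowel → -awa → *sehmebefawa*.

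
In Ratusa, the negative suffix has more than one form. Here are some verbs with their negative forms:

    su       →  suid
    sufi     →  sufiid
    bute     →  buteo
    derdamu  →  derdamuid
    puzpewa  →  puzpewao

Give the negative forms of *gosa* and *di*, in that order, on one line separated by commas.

gosao, diid

The alternation tracks the last vowel of the stem — -id when the last vowel of the stem is a high vowel (*su*, *sufi*, *derdamu*); -o when the last vowel of the stem is a non-high vowel (*bute*, *puzpewa*).
The last vowel of *gosa* is /a/, which is a non-high vowel, so the suffix is -o, giving *gosao*.
*di* — last vowel /i/ (a high vowel) → -id → *diid*.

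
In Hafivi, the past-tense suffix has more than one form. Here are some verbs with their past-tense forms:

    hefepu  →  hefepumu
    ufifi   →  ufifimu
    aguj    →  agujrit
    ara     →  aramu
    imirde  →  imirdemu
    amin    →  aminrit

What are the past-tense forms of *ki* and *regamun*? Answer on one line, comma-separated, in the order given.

Looking at the final sound of each stem: -rit when the stem ends in a consonant (*aguj*, *amin*); -mu when the stem ends in a vowel (*hefepu*, *ufifi*, *ara*, *imirde*).
*ki* — final sound /i/ (a vowel) → -mu → *kimu*.
*regamun* — final sound /n/ (a consonant) → -rit → *regamunrit*.

kimu, regamunrit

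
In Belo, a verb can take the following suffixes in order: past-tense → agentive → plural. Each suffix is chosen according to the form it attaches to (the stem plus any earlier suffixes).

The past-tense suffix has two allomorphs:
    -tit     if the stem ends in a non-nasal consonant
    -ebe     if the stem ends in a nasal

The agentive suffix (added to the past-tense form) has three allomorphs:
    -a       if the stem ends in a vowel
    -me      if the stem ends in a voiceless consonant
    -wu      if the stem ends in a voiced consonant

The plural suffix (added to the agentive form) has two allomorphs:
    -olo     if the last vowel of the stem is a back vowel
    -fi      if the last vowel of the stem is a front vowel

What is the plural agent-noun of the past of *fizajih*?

The final consonant of *fizajih* is /h/, which is non-nasal, so the past-tense suffix is -tit, giving *fizajihtit*.
The past-tense form *fizajihtit* — final sound /t/ (a voiceless consonant) → -me → *fizajihtitme*.
Since the last vowel of the agentive form *fizajihtitme* is /e/ (a front vowel), it takes -fi, giving *fizajihtitmefi*.

fizajihtitmefi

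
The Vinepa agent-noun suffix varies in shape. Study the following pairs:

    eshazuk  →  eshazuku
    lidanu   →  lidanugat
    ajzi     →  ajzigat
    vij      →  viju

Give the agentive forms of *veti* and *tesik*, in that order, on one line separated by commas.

The alternation tracks the final sound of the stem — -u when the stem ends in a consonant (*eshazuk*, *vij*); -gat when the stem ends in a vowel (*lidanu*, *ajzi*).
*veti*: final sound = /i/, a vowel → -gat → *vetigat*.
*tesik* — final sound /k/ (a consonant) → -u → *tesiku*.

vetigat, tesiku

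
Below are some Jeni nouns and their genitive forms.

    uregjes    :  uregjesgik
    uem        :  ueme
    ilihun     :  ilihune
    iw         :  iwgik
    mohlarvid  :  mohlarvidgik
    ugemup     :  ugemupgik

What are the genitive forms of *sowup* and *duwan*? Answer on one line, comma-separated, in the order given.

The alternation tracks the final consonant of the stem — -e when the stem ends in a nasal (*uem*, *ilihun*); -gik when the stem ends in a non-nasal consonant (*uregjes*, *iw*, *mohlarvid*, *ugemup*).
The final consonant of *sowup* is /p/, which is non-nasal, so the suffix is -gik, giving *sowupgik*.
Since the final consonant of *duwan* is /n/ (a nasal), it takes -e, giving *duwane*.

sowupgik, duwane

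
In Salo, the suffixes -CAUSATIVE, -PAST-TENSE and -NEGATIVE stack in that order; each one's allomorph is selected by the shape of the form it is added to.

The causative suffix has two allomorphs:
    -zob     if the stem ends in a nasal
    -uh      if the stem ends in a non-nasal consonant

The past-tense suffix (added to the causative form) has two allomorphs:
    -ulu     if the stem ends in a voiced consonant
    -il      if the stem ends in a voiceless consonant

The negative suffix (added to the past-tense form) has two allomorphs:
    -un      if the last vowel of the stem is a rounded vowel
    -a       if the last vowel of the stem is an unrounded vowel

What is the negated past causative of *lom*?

lomzobuluun

*lom*: final consonant = /m/, a nasal → -zob → *lomzob*.
The causative form *lomzob*: final consonant = /b/, voiced → -ulu → *lomzobulu*.
The past-tense form *lomzobulu* — last vowel /u/ (a rounded vowel) → -un → *lomzobuluun*.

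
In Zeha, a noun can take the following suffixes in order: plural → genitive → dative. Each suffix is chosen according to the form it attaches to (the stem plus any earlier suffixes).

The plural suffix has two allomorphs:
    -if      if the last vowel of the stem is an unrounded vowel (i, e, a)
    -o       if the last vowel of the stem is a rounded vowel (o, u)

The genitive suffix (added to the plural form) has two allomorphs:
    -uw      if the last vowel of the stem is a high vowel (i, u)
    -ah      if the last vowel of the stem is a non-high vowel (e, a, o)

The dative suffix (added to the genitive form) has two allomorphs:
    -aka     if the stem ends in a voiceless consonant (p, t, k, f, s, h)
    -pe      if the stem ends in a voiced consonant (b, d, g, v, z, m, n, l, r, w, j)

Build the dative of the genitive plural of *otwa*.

*otwa*: last vowel = /a/, an unrounded vowel → -if → *otwaif*.
The last vowel of the plural form *otwaif* is /i/, which is a high vowel, so the genitive suffix is -uw, giving *otwaifuw*.
The genitive form *otwaifuw* — final consonant /w/ (voiced) → -pe → *otwaifuwpe*.

otwaifuwpe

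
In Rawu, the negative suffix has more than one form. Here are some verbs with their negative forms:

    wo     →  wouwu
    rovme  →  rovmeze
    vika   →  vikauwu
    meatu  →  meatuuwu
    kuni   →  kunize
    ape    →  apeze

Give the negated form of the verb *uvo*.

uvouwu

The pattern is front/back vowel harmony: -ze when the last vowel of the stem is a front vowel (*rovme*, *kuni*, *ape*); -uwu when the last vowel of the stem is a back vowel (*wo*, *vika*, *meatu*).
*uvo*: last vowel = /o/, a back vowel → -uwu → *uvouwu*.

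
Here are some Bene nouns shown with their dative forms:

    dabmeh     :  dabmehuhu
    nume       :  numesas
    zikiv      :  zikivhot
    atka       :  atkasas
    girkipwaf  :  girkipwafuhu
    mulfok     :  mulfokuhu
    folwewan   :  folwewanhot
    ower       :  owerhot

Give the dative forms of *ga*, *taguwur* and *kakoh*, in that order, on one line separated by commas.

gasas, taguwurhot, kakohuhu

The alternation tracks the final sound of the stem — -uhu when the stem ends in a voiceless consonant (*dabmeh*, *girkipwaf*, *mulfok*); -hot when the stem ends in a voiced consonant (*zikiv*, *folwewan*, *ower*); -sas when the stem ends in a vowel (*nume*, *atka*).
*ga* — final sound /a/ (a vowel) → -sas → *gasas*.
*taguwur* — final sound /r/ (a voiced consonant) → -hot → *taguwurhot*.
Since the final sound of *kakoh* is /h/ (a voiceless consonant), it takes -uhu, giving *kakohuhu*.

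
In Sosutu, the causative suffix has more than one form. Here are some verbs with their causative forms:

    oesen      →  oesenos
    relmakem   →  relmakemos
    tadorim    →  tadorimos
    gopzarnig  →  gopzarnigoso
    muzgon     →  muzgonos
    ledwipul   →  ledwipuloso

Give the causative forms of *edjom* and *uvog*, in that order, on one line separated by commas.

edjomos, uvogoso

The alternation tracks the final consonant of the stem — -os when the stem ends in a nasal (*oesen*, *relmakem*, *tadorim*, *muzgon*); -oso when the stem ends in a non-nasal consonant (*gopzarnig*, *ledwipul*).
*edjom*: final consonant = /m/, a nasal → -os → *edjomos*.
Since the final consonant of *uvog* is /g/ (non-nasal), it takes -oso, giving *uvogoso*.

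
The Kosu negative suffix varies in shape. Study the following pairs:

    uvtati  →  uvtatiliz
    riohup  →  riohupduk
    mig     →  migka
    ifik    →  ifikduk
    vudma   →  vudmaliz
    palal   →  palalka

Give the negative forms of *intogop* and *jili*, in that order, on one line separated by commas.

The suffix is conditioned by the final sound: -duk when the stem ends in a voiceless consonant (*riohup*, *ifik*); -ka when the stem ends in a voiced consonant (*mig*, *palal*); -liz when the stem ends in a vowel (*uvtati*, *vudma*).
*intogop*: final sound = /p/, a voiceless consonant → -duk → *intogopduk*.
*jili* — final sound /i/ (a vowel) → -liz → *jililiz*.

intogopduk, jililiz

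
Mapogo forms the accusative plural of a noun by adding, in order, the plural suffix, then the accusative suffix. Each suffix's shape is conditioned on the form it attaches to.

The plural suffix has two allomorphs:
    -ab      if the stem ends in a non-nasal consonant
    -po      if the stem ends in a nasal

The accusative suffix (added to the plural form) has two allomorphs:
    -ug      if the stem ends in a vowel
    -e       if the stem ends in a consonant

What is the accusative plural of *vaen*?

vaenpoug

Since the final consonant of *vaen* is /n/ (a nasal), it takes -po, giving *vaenpo*.
Since the final sound of the plural form *vaenpo* is /o/ (a vowel), it takes -ug, giving *vaenpoug*.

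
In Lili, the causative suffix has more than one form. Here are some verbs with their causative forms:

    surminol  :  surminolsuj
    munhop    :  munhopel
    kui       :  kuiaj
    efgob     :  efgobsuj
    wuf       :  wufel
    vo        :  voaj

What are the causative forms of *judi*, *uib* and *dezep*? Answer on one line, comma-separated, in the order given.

judiaj, uibsuj, dezepel

The suffix is conditioned by the final sound: -el when the stem ends in a voiceless consonant (*munhop*, *wuf*); -suj when the stem ends in a voiced consonant (*surminol*, *efgob*); -aj when the stem ends in a vowel (*kui*, *vo*).
*judi* — final sound /i/ (a vowel) → -aj → *judiaj*.
*uib* — final sound /b/ (a voiced consonant) → -suj → *uibsuj*.
*dezep*: final sound = /p/, a voiceless consonant → -el → *dezepel*.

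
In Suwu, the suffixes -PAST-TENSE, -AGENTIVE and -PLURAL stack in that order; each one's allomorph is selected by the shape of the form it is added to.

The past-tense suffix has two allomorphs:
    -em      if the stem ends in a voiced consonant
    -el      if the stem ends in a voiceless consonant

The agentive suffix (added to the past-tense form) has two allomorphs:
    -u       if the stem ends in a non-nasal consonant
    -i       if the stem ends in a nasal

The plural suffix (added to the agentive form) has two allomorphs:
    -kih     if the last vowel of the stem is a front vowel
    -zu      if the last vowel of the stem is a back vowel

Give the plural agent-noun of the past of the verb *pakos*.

*pakos* — final consonant /s/ (voiceless) → -el → *pakosel*.
The past-tense form *pakosel*: final consonant = /l/, non-nasal → -u → *pakoselu*.
Since the last vowel of the agentive form *pakoselu* is /u/ (a back vowel), it takes -zu, giving *pakoseluzu*.

pakoseluzu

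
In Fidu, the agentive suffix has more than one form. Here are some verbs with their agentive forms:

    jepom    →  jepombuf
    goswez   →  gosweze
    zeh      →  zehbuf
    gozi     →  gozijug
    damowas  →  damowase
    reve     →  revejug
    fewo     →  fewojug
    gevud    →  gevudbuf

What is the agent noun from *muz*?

The pattern is sibilance of the final sound: -e when the stem ends in a sibilant (*goswez*, *damowas*); -buf when the stem ends in a non-sibilant consonant (*jepom*, *zeh*, *gevud*); -jug when the stem ends in a vowel (*gozi*, *reve*, *fewo*).
The final sound of *muz* is /z/, which is a sibilant, so the suffix is -e, giving *muze*.

muze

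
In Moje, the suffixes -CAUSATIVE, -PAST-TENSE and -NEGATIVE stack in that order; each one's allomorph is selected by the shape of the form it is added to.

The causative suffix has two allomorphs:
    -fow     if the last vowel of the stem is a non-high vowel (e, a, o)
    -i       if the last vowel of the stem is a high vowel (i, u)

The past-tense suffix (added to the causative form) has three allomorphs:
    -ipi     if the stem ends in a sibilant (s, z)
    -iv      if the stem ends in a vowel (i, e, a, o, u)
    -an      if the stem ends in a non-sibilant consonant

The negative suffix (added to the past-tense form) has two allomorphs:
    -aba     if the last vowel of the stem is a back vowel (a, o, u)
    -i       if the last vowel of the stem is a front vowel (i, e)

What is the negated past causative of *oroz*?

The last vowel of *oroz* is /o/, which is a non-high vowel, so the causative suffix is -fow, giving *orozfow*.
The causative form *orozfow*: final sound = /w/, a non-sibilant consonant → -an → *orozfowan*.
Since the last vowel of the past-tense form *orozfowan* is /a/ (a back vowel), it takes -aba, giving *orozfowanaba*.

orozfowanaba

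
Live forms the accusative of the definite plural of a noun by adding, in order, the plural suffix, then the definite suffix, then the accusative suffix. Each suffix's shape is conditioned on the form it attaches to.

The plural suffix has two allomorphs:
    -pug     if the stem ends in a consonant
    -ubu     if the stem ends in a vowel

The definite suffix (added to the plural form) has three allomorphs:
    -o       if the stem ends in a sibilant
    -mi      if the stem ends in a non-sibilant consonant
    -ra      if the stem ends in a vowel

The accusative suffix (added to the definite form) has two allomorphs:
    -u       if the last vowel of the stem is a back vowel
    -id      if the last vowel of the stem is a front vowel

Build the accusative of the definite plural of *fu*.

fuuburau

Since the final sound of *fu* is /u/ (a vowel), it takes -ubu, giving *fuubu*.
The final sound of the plural form *fuubu* is /u/, which is a vowel, so the definite suffix is -ra, giving *fuubura*.
The last vowel of the definite form *fuubura* is /a/, which is a back vowel, so the accusative suffix is -u, giving *fuuburau*.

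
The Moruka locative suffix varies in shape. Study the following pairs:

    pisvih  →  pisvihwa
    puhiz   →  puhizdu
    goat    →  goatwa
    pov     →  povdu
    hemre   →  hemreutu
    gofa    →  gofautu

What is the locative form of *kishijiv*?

kishijivdu

The pattern is voicing of the final sound: -wa when the stem ends in a voiceless consonant (*pisvih*, *goat*); -du when the stem ends in a voiced consonant (*puhiz*, *pov*); -utu when the stem ends in a vowel (*hemre*, *gofa*).
*kishijiv* — final sound /v/ (a voiced consonant) → -du → *kishijivdu*.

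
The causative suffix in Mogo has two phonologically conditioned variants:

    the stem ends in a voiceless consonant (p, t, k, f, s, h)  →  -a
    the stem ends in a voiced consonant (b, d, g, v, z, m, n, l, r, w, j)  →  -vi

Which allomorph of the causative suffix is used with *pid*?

-vi

*pid* — final consonant /d/ (voiced) → -vi.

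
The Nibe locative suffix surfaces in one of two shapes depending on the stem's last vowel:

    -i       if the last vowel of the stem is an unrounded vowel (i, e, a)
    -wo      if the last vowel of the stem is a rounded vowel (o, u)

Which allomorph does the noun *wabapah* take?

Since the last vowel of *wabapah* is /a/ (an unrounded vowel), it takes -i.

-i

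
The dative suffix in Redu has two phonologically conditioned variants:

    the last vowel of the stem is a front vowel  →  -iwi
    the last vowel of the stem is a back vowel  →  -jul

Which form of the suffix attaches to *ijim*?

Since the last vowel of *ijim* is /i/ (a front vowel), it takes -iwi.

-iwi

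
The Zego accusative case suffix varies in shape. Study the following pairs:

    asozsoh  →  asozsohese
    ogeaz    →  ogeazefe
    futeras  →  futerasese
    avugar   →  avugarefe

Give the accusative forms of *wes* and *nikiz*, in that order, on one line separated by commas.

wesese, nikizefe

The suffix is conditioned by the final consonant: -ese when the stem ends in a voiceless consonant (*asozsoh*, *futeras*); -efe when the stem ends in a voiced consonant (*ogeaz*, *avugar*).
Since the final consonant of *wes* is /s/ (voiceless), it takes -ese, giving *wesese*.
The final consonant of *nikiz* is /z/, which is voiced, so the suffix is -efe, giving *nikizefe*.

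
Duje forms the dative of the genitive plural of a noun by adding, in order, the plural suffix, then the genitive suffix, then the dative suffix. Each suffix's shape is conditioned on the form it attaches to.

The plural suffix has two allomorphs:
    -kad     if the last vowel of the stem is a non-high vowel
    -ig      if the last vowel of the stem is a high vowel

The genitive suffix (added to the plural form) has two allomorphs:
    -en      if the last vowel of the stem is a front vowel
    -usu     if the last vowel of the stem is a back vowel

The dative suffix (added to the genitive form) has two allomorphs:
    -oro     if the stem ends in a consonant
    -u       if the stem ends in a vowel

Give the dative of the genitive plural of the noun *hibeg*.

The last vowel of *hibeg* is /e/, which is a non-high vowel, so the plural suffix is -kad, giving *hibegkad*.
The last vowel of the plural form *hibegkad* is /a/, which is a back vowel, so the genitive suffix is -usu, giving *hibegkadusu*.
The genitive form *hibegkadusu*: final sound = /u/, a vowel → -u → *hibegkadusuu*.

hibegkadusuu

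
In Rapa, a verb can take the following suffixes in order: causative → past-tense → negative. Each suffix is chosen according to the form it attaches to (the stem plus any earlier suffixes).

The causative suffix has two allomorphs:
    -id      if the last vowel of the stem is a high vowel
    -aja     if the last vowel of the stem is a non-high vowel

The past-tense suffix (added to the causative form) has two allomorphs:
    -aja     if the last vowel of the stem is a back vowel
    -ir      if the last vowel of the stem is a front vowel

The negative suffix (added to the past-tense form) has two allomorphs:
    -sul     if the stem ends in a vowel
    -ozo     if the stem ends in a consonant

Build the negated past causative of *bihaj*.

bihajajaajasul

*bihaj* — last vowel /a/ (a non-high vowel) → -aja → *bihajaja*.
Since the last vowel of the causative form *bihajaja* is /a/ (a back vowel), it takes -aja, giving *bihajajaaja*.
The final sound of the past-tense form *bihajajaaja* is /a/, which is a vowel, so the negative suffix is -sul, giving *bihajajaajasul*.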